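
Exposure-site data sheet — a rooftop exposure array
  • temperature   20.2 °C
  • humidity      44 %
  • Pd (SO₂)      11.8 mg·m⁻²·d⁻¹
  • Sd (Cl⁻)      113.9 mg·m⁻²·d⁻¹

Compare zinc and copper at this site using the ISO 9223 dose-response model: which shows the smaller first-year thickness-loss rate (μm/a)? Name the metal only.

zinc: f(T) = -0.071·(T−10) [T>10 °C] = -0.7242
  Pd branch = 0.0129·Pd^0.44·e^(0.046·RH+f) = 0.1402 μm/a
  Sd branch = 0.0175·Sd^0.57·e^(0.008·RH+0.085·T) = 2.06 μm/a
  r_corr = 0.1402 + 2.06 = 2.2 μm/a
copper: T>10 °C ⇒ hinge -0.080·(20.2−10) = -0.8160
  SO₂ term: 0.0053·11.8^0.26·exp(0.059·44-0.8160) = 0.0597
  Sd branch = 0.01025·Sd^0.27·e^(0.036·RH+0.049·T) = 0.4828 μm/a
  sum: 0.0597 + 0.4828 → r_corr = 0.5425 μm/a
Ordering by μm/a: zinc (2.2) > copper (0.543)

copper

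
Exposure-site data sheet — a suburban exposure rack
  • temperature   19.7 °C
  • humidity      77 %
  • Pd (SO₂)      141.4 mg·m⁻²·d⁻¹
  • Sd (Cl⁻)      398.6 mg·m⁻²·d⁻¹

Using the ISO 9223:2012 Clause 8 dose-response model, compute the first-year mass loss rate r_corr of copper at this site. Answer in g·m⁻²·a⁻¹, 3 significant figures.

copper: f(T) = -0.080·(T−10) [T>10 °C] = -0.7760
  sulphur-dioxide contribution → 0.8306 μm/a
  chloride contribution → 2.167 μm/a
  ⇒ r_corr(copper) = 2.998 μm/a
Convert to mass loss: 2.998 μm/a × 8.96 g/cm³ = 26.86 g·m⁻²·a⁻¹

r_corr = 26.9 g·m⁻²·a⁻¹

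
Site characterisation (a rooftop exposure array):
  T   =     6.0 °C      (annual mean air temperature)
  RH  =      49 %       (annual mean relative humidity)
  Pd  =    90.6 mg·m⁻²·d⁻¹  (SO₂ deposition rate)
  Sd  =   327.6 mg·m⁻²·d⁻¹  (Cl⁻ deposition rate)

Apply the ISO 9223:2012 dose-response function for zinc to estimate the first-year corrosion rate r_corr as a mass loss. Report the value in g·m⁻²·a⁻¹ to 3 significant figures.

zinc: T≤10 °C ⇒ hinge +0.038·(6.0−10) = -0.1520
  Pd branch = 0.0129·Pd^0.44·e^(0.046·RH+f) = 0.7667 μm/a
  Sd branch = 0.0175·Sd^0.57·e^(0.008·RH+0.085·T) = 1.171 μm/a
  sum: 0.7667 + 1.171 → r_corr = 1.938 μm/a
Convert to mass loss: 1.938 μm/a × 7.14 g/cm³ = 13.83 g·m⁻²·a⁻¹

r_corr = 13.8 g·m⁻²·a⁻¹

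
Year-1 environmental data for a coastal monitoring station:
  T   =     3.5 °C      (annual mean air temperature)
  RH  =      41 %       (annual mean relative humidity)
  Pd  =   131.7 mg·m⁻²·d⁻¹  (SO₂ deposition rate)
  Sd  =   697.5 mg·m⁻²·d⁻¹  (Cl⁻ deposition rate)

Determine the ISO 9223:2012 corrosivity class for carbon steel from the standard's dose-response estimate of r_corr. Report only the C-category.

carbon steel: T≤10 °C ⇒ hinge +0.150·(3.5−10) = -0.9750
  SO₂ term: 1.77·131.7^0.52·exp(0.02·41-0.9750) = 19.18
  Sd branch = 0.102·Sd^0.62·e^(0.033·RH+0.04·T) = 26.3 μm/a
  r_corr = 19.18 + 26.3 = 45.48 μm/a
45.5 μm/a falls in (25, 50] for carbon steel → category C3

C3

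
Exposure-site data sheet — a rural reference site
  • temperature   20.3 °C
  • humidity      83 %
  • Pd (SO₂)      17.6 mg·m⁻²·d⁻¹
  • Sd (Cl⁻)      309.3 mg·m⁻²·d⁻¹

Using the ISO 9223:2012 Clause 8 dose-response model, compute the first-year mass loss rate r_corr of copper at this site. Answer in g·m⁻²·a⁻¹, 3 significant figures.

copper: T>10 °C ⇒ hinge -0.080·(20.3−10) = -0.8240
  sulphur-dioxide contribution → 0.6561 μm/a
  chloride contribution → 2.587 μm/a
  total first-year rate 3.243 μm/a
Convert to mass loss: 3.243 μm/a × 8.96 g/cm³ = 29.06 g·m⁻²·a⁻¹

r_corr = 29.1 g·m⁻²·a⁻¹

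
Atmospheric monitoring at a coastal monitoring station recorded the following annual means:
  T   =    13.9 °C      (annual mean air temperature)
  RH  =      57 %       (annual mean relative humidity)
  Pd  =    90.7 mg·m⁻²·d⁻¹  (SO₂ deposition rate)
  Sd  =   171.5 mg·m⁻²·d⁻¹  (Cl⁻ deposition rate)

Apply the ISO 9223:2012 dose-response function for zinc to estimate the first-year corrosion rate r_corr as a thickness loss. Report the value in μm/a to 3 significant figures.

zinc: T>10 °C ⇒ hinge -0.071·(13.9−10) = -0.2769
  sulphur-dioxide contribution → 0.9781 μm/a
  chloride contribution → 1.689 μm/a
  ⇒ r_corr(zinc) = 2.668 μm/a

r_corr = 2.67 μm/a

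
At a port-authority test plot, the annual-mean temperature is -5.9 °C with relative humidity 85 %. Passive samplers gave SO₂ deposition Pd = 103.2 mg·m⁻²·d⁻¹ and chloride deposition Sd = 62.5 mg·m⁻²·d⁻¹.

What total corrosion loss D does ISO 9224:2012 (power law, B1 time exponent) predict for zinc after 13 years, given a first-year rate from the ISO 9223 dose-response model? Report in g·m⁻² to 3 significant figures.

zinc: T≤10 °C ⇒ hinge +0.038·(-5.9−10) = -0.6042
  sulphur-dioxide contribution → 2.706 μm/a
  chloride contribution → 0.2209 μm/a
  total first-year rate 2.927 μm/a
Long-term exponent b (ISO 9224 Table 2, B1) = 0.813
  D(13) = 2.927 × 13^0.813 = 2.927 × 8.047 = 23.55 μm
  Mass loss = 23.55 μm × 7.14 g/cm³ = 168.2 g·m⁻²

D(13) = 168 g·m⁻²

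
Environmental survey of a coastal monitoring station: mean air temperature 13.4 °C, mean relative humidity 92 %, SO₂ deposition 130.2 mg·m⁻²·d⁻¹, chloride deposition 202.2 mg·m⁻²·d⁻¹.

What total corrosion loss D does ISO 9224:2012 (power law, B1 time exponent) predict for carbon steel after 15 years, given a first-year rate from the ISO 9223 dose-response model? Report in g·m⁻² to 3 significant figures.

D(15) = 6.93e+03 g·m⁻²

carbon steel: temperature factor f = -0.054·(3.4) = -0.1836
  sulphur-dioxide contribution → 116.7 μm/a
  chloride contribution → 97.61 μm/a
  ⇒ r_corr(carbon steel) = 214.3 μm/a
ISO 9224: D(t) = r_corr · t^b with b = 0.523 (carbon steel, B1)
  D(15) = 214.3 × 15^0.523 = 214.3 × 4.122 = 883.2 μm
  Mass loss = 883.2 μm × 7.85 g/cm³ = 6933 g·m⁻²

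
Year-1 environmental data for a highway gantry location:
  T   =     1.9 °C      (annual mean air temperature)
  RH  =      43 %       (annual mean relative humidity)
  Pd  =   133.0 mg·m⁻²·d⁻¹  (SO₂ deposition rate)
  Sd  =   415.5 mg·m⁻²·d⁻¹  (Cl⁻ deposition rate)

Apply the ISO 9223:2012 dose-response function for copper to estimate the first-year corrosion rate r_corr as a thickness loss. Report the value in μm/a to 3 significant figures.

r_corr = 0.356 μm/a

copper: temperature factor f = +0.126·(-8.1) = -1.0206
  Pd branch = 0.0053·Pd^0.26·e^(0.059·RH+f) = 0.08611 μm/a
  Cl⁻ term: 0.01025·415.5^0.27·exp(0.036·43+0.049·1.9) = 0.2694
  r_corr = 0.08611 + 0.2694 = 0.3555 μm/a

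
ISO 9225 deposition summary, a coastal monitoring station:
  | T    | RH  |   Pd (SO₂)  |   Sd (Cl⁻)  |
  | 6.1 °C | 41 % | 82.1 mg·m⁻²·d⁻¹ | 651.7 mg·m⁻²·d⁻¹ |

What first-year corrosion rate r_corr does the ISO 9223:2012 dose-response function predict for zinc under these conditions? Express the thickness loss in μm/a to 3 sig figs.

r_corr = 2.15 μm/a

zinc: T≤10 °C ⇒ hinge +0.038·(6.1−10) = -0.1482
  Pd branch = 0.0129·Pd^0.44·e^(0.046·RH+f) = 0.5101 μm/a
  Cl⁻ term: 0.0175·651.7^0.57·exp(0.008·41+0.085·6.1) = 1.639
  sum: 0.5101 + 1.639 → r_corr = 2.149 μm/a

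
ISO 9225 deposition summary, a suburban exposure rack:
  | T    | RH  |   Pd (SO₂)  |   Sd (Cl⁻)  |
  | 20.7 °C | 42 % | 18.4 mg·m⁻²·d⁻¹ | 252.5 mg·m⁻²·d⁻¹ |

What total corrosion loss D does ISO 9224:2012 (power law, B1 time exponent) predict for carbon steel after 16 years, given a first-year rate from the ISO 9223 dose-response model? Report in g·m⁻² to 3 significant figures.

D(16) = 1.31e+03 g·m⁻²

carbon steel: temperature factor f = -0.054·(10.7) = -0.5778
  sulphur-dioxide contribution → 10.46 μm/a
  chloride contribution → 28.81 μm/a
  ⇒ r_corr(carbon steel) = 39.27 μm/a
ISO 9224: D(t) = r_corr · t^b with b = 0.523 (carbon steel, B1)
  D(16) = 39.27 × 16^0.523 = 39.27 × 4.263 = 167.4 μm
  Mass loss = 167.4 μm × 7.85 g/cm³ = 1314 g·m⁻²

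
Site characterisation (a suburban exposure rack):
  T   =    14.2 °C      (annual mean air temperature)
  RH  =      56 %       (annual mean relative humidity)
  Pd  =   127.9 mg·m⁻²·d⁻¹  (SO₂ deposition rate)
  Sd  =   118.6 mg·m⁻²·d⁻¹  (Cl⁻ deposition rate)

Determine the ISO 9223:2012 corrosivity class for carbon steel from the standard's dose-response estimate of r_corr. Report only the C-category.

C4

carbon steel: f(T) = -0.054·(T−10) [T>10 °C] = -0.2268
  sulphur-dioxide contribution → 53.88 μm/a
  chloride contribution → 22.07 μm/a
  ⇒ r_corr(carbon steel) = 75.95 μm/a
ISO 9223 Table 2 (carbon steel): 50 < 76 ≤ 80 μm/a ⇒ C4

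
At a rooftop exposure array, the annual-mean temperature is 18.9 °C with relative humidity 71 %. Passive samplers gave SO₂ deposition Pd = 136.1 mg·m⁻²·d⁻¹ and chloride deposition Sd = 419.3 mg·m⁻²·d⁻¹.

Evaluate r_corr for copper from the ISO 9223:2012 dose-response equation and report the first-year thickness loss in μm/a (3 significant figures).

r_corr = 2.32 μm/a

copper: T>10 °C ⇒ hinge -0.080·(18.9−10) = -0.7120
  sulphur-dioxide contribution → 0.6153 μm/a
  chloride contribution → 1.702 μm/a
  total first-year rate 2.318 μm/a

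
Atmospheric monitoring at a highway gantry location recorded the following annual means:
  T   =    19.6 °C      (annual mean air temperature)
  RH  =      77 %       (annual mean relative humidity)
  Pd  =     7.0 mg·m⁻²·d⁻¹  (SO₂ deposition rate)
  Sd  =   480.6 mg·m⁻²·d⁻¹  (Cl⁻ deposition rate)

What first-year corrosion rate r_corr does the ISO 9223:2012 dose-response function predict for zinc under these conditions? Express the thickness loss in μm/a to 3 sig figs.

r_corr = 6.32 μm/a

zinc: T>10 °C ⇒ hinge -0.071·(19.6−10) = -0.6816
  Pd branch = 0.0129·Pd^0.44·e^(0.046·RH+f) = 0.5305 μm/a
  Cl⁻ term: 0.0175·480.6^0.57·exp(0.008·77+0.085·19.6) = 5.79
  r_corr = 0.5305 + 5.79 = 6.321 μm/a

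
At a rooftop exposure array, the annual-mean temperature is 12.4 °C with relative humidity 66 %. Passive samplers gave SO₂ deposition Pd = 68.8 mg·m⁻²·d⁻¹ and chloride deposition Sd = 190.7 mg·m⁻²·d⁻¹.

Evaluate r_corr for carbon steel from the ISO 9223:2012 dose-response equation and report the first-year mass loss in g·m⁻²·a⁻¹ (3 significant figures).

r_corr = 713 g·m⁻²·a⁻¹

carbon steel: f(T) = -0.054·(T−10) [T>10 °C] = -0.1296
  Pd branch = 1.77·Pd^0.52·e^(0.02·RH+f) = 52.54 μm/a
  Cl⁻ term: 0.102·190.7^0.62·exp(0.033·66+0.04·12.4) = 38.35
  sum: 52.54 + 38.35 → r_corr = 90.89 μm/a
Convert to mass loss: 90.89 μm/a × 7.85 g/cm³ = 713.5 g·m⁻²·a⁻¹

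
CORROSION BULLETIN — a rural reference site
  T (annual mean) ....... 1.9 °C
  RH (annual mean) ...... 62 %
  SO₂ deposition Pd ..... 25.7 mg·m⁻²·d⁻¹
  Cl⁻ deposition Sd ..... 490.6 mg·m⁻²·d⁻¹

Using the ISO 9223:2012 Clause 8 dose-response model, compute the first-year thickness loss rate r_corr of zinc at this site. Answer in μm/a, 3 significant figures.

r_corr = 1.84 μm/a

zinc: temperature factor f = +0.038·(-8.1) = -0.3078
  SO₂ term: 0.0129·25.7^0.44·exp(0.046·62-0.3078) = 0.6853
  Cl⁻ term: 0.0175·490.6^0.57·exp(0.008·62+0.085·1.9) = 1.154
  r_corr = 0.6853 + 1.154 = 1.84 μm/a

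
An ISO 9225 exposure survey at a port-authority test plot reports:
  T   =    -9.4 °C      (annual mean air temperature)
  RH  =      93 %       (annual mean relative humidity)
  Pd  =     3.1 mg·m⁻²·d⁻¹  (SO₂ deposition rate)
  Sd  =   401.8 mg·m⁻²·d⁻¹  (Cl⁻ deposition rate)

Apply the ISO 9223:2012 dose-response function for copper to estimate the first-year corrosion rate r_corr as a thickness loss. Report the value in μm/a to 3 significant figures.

r_corr = 1.08 μm/a

copper: f(T) = +0.126·(T−10) [T≤10 °C] = -2.4444
  Pd branch = 0.0053·Pd^0.26·e^(0.059·RH+f) = 0.1491 μm/a
  Cl⁻ term: 0.01025·401.8^0.27·exp(0.036·93+0.049·-9.4) = 0.9285
  sum: 0.1491 + 0.9285 → r_corr = 1.078 μm/a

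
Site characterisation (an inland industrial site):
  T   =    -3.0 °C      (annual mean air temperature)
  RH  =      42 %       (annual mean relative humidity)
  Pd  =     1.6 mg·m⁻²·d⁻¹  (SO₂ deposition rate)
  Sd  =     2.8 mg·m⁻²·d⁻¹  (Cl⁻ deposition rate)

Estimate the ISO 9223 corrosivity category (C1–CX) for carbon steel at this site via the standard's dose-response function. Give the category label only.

carbon steel: T≤10 °C ⇒ hinge +0.150·(-3.0−10) = -1.9500
  SO₂ term: 1.77·1.6^0.52·exp(0.02·42-1.9500) = 0.7448
  Cl⁻ term: 0.102·2.8^0.62·exp(0.033·42+0.04·-3.0) = 0.6849
  sum: 0.7448 + 0.6849 → r_corr = 1.43 μm/a
Category bounds: 1.3…25 μm/a bracket r_corr ⇒ C2

C2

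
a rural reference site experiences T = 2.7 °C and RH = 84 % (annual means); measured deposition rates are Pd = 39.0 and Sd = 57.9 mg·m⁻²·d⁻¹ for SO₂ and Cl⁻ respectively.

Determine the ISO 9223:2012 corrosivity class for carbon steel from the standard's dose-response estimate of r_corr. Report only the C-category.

carbon steel: T≤10 °C ⇒ hinge +0.150·(2.7−10) = -1.0950
  sulphur-dioxide contribution → 21.35 μm/a
  chloride contribution → 22.5 μm/a
  ⇒ r_corr(carbon steel) = 43.85 μm/a
Category bounds: 25…50 μm/a bracket r_corr ⇒ C3

C3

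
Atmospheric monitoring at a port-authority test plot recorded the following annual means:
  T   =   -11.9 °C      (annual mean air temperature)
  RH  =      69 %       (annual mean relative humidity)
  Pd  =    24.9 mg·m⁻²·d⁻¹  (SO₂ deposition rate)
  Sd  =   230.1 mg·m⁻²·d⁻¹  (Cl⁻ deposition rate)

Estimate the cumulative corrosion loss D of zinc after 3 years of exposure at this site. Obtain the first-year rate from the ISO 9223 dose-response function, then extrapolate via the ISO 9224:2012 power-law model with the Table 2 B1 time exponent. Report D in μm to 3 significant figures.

zinc: temperature factor f = +0.038·(-21.9) = -0.8322
  sulphur-dioxide contribution → 0.552 μm/a
  chloride contribution → 0.2453 μm/a
  ⇒ r_corr(zinc) = 0.7974 μm/a
Long-term exponent b (ISO 9224 Table 2, B1) = 0.813
  D(3) = 0.7974 × 3^0.813 = 0.7974 × 2.443 = 1.948 μm

D(3) = 1.95 μm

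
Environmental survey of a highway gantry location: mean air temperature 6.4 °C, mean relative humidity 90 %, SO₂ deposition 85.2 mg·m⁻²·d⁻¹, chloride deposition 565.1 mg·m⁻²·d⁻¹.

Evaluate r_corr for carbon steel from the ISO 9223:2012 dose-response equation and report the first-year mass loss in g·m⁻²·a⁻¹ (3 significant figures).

r_corr = 1.52e+03 g·m⁻²·a⁻¹

carbon steel: f(T) = +0.150·(T−10) [T≤10 °C] = -0.5400
  sulphur-dioxide contribution → 62.95 μm/a
  chloride contribution → 130.6 μm/a
  total first-year rate 193.6 μm/a
Convert to mass loss: 193.6 μm/a × 7.85 g/cm³ = 1519 g·m⁻²·a⁻¹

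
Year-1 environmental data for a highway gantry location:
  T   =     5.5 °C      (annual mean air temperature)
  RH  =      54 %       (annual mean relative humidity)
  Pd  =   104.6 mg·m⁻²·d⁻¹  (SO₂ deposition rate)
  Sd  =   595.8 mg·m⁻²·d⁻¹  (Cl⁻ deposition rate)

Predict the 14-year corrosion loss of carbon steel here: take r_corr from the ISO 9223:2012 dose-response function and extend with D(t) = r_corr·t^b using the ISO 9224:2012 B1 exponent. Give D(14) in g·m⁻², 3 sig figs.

D(14) = 2.17e+03 g·m⁻²

carbon steel: T≤10 °C ⇒ hinge +0.150·(5.5−10) = -0.6750
  Pd branch = 1.77·Pd^0.52·e^(0.02·RH+f) = 29.79 μm/a
  Cl⁻ term: 0.102·595.8^0.62·exp(0.033·54+0.04·5.5) = 39.68
  r_corr = 29.79 + 39.68 = 69.47 μm/a
Power-law: D(14) = r_corr · 14^0.523
  D(14) = 69.47 × 14^0.523 = 69.47 × 3.976 = 276.2 μm
  Mass loss = 276.2 μm × 7.85 g/cm³ = 2168 g·m⁻²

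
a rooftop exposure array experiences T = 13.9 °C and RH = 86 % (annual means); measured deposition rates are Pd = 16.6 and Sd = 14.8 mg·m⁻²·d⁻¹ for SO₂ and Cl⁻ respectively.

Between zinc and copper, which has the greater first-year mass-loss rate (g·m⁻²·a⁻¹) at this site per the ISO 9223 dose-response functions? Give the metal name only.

copper

zinc: f(T) = -0.071·(T−10) [T>10 °C] = -0.2769
  SO₂ term: 0.0129·16.6^0.44·exp(0.046·86-0.2769) = 1.759
  Sd branch = 0.0175·Sd^0.57·e^(0.008·RH+0.085·T) = 0.5272 μm/a
  r_corr = 1.759 + 0.5272 = 2.286 μm/a
  mass loss = 2.286 μm/a × 7.14 g/cm³ = 16.32 g·m⁻²·a⁻¹
copper: temperature factor f = -0.080·(3.9) = -0.3120
  Pd branch = 0.0053·Pd^0.26·e^(0.059·RH+f) = 1.287 μm/a
  Sd branch = 0.01025·Sd^0.27·e^(0.036·RH+0.049·T) = 0.927 μm/a
  sum: 1.287 + 0.927 → r_corr = 2.214 μm/a
  mass loss = 2.214 μm/a × 8.96 g/cm³ = 19.84 g·m⁻²·a⁻¹
Ordering by g·m⁻²·a⁻¹: copper (19.8) > zinc (16.3)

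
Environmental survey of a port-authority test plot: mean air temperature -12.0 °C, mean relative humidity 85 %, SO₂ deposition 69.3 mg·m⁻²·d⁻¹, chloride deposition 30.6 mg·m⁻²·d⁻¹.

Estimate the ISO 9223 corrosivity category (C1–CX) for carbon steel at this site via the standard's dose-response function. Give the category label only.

carbon steel: temperature factor f = +0.150·(-22.0) = -3.3000
  SO₂ term: 1.77·69.3^0.52·exp(0.02·85-3.3000) = 3.238
  Sd branch = 0.102·Sd^0.62·e^(0.033·RH+0.04·T) = 8.699 μm/a
  sum: 3.238 + 8.699 → r_corr = 11.94 μm/a
ISO 9223 Table 2 (carbon steel): 1.3 < 11.9 ≤ 25 μm/a ⇒ C2

C2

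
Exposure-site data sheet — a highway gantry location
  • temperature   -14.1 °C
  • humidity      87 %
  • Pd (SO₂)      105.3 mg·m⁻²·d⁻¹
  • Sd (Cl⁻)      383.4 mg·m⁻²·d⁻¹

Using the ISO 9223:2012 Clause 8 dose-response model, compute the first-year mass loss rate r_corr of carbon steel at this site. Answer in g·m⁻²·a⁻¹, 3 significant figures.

r_corr = 346 g·m⁻²·a⁻¹

carbon steel: temperature factor f = +0.150·(-24.1) = -3.6150
  sulphur-dioxide contribution → 3.057 μm/a
  chloride contribution → 40.96 μm/a
  total first-year rate 44.02 μm/a
Convert to mass loss: 44.02 μm/a × 7.85 g/cm³ = 345.6 g·m⁻²·a⁻¹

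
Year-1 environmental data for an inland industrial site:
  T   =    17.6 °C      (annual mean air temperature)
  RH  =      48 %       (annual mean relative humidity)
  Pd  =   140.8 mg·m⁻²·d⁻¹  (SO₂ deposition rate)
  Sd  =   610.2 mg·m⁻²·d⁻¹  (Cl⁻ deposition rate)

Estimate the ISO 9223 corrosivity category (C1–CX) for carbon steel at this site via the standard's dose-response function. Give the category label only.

C5

carbon steel: T>10 °C ⇒ hinge -0.054·(17.6−10) = -0.4104
  SO₂ term: 1.77·140.8^0.52·exp(0.02·48-0.4104) = 40.17
  Cl⁻ term: 0.102·610.2^0.62·exp(0.033·48+0.04·17.6) = 53.61
  sum: 40.17 + 53.61 → r_corr = 93.78 μm/a
93.8 μm/a falls in (80, 200] for carbon steel → category C5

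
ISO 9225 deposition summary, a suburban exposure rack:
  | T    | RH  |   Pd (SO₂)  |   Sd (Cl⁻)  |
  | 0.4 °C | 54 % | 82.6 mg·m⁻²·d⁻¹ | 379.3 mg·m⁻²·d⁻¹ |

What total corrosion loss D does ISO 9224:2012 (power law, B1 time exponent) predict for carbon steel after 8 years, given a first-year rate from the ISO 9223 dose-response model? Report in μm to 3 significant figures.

D(8) = 109 μm

carbon steel: T≤10 °C ⇒ hinge +0.150·(0.4−10) = -1.4400
  SO₂ term: 1.77·82.6^0.52·exp(0.02·54-1.4400) = 12.26
  Cl⁻ term: 0.102·379.3^0.62·exp(0.033·54+0.04·0.4) = 24.46
  sum: 12.26 + 24.46 → r_corr = 36.72 μm/a
Power-law: D(8) = r_corr · 8^0.523
  D(8) = 36.72 × 8^0.523 = 36.72 × 2.967 = 108.9 μm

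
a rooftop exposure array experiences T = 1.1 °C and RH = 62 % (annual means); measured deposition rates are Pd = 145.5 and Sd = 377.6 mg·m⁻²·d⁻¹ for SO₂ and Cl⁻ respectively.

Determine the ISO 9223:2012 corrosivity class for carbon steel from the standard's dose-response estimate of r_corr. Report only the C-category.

carbon steel: temperature factor f = +0.150·(-8.9) = -1.3350
  SO₂ term: 1.77·145.5^0.52·exp(0.02·62-1.3350) = 21.45
  Cl⁻ term: 0.102·377.6^0.62·exp(0.033·62+0.04·1.1) = 32.66
  sum: 21.45 + 32.66 → r_corr = 54.11 μm/a
54.1 μm/a falls in (50, 80] for carbon steel → category C4

C4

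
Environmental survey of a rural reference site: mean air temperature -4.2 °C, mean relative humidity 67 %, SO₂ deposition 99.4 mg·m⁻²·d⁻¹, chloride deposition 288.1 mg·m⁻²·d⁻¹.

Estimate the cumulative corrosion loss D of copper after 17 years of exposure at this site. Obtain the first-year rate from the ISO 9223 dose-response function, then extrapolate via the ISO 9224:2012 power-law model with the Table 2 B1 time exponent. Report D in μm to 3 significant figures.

D(17) = 3.85 μm

copper: T≤10 °C ⇒ hinge +0.126·(-4.2−10) = -1.7892
  sulphur-dioxide contribution → 0.1525 μm/a
  chloride contribution → 0.4295 μm/a
  total first-year rate 0.582 μm/a
Long-term exponent b (ISO 9224 Table 2, B1) = 0.667
  D(17) = 0.582 × 17^0.667 = 0.582 × 6.618 = 3.852 μm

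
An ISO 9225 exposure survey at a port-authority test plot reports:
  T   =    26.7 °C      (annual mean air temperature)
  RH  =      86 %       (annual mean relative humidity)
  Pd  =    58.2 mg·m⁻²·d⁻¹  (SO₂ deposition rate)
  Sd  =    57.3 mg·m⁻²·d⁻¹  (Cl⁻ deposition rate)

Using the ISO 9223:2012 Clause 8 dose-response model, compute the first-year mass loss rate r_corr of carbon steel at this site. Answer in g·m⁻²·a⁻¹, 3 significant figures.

carbon steel: f(T) = -0.054·(T−10) [T>10 °C] = -0.9018
  Pd branch = 1.77·Pd^0.52·e^(0.02·RH+f) = 33.2 μm/a
  Sd branch = 0.102·Sd^0.62·e^(0.033·RH+0.04·T) = 62.37 μm/a
  r_corr = 33.2 + 62.37 = 95.57 μm/a
Convert to mass loss: 95.57 μm/a × 7.85 g/cm³ = 750.2 g·m⁻²·a⁻¹

r_corr = 750 g·m⁻²·a⁻¹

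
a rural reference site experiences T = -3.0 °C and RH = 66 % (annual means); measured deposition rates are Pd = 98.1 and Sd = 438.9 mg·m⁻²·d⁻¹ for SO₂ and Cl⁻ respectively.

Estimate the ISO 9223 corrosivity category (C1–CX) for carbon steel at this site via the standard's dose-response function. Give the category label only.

carbon steel: T≤10 °C ⇒ hinge +0.150·(-3.0−10) = -1.9500
  Pd branch = 1.77·Pd^0.52·e^(0.02·RH+f) = 10.23 μm/a
  Cl⁻ term: 0.102·438.9^0.62·exp(0.033·66+0.04·-3.0) = 34.73
  sum: 10.23 + 34.73 → r_corr = 44.96 μm/a
ISO 9223 Table 2 (carbon steel): 25 < 45 ≤ 50 μm/a ⇒ C3

C3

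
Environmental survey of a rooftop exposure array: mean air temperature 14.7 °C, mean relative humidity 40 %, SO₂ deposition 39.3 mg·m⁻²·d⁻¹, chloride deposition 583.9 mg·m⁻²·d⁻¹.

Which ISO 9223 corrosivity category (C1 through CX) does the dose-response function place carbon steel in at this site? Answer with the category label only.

C4

carbon steel: temperature factor f = -0.054·(4.7) = -0.2538
  Pd branch = 1.77·Pd^0.52·e^(0.02·RH+f) = 20.62 μm/a
  Sd branch = 0.102·Sd^0.62·e^(0.033·RH+0.04·T) = 35.67 μm/a
  r_corr = 20.62 + 35.67 = 56.29 μm/a
ISO 9223 Table 2 (carbon steel): 50 < 56.3 ≤ 80 μm/a ⇒ C4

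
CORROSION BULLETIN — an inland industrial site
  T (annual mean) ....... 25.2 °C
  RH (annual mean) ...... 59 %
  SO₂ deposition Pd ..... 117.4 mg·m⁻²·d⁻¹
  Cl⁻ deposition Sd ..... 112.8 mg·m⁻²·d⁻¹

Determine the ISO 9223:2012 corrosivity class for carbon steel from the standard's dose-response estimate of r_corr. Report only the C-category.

C4

carbon steel: temperature factor f = -0.054·(15.2) = -0.8208
  Pd branch = 1.77·Pd^0.52·e^(0.02·RH+f) = 30.21 μm/a
  Cl⁻ term: 0.102·112.8^0.62·exp(0.033·59+0.04·25.2) = 36.68
  sum: 30.21 + 36.68 → r_corr = 66.89 μm/a
Category bounds: 50…80 μm/a bracket r_corr ⇒ C4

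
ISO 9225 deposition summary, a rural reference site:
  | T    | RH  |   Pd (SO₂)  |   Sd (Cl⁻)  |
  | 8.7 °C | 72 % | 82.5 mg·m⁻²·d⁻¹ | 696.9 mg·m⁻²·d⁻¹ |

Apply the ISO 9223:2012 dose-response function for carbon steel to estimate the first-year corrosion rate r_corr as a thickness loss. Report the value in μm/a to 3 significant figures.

carbon steel: T≤10 °C ⇒ hinge +0.150·(8.7−10) = -0.1950
  sulphur-dioxide contribution → 60.99 μm/a
  chloride contribution → 90.03 μm/a
  ⇒ r_corr(carbon steel) = 151 μm/a

r_corr = 151 μm/a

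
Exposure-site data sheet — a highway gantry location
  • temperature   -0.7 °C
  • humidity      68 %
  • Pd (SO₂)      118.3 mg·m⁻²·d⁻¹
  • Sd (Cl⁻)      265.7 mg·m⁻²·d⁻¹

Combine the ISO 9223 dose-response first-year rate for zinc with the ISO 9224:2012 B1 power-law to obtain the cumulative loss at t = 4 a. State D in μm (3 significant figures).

D(4) = 7.06 μm

zinc: f(T) = +0.038·(T−10) [T≤10 °C] = -0.4066
  SO₂ term: 0.0129·118.3^0.44·exp(0.046·68-0.4066) = 1.602
  Sd branch = 0.0175·Sd^0.57·e^(0.008·RH+0.085·T) = 0.6845 μm/a
  r_corr = 1.602 + 0.6845 = 2.286 μm/a
ISO 9224: D(t) = r_corr · t^b with b = 0.813 (zinc, B1)
  D(4) = 2.286 × 4^0.813 = 2.286 × 3.087 = 7.057 μm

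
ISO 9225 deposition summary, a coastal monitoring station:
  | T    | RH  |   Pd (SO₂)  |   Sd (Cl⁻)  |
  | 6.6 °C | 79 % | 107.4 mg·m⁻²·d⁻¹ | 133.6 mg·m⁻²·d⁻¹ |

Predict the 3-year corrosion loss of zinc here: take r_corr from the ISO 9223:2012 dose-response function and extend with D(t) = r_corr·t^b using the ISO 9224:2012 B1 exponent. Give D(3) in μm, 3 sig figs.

D(3) = 10.5 μm

zinc: T≤10 °C ⇒ hinge +0.038·(6.6−10) = -0.1292
  SO₂ term: 0.0129·107.4^0.44·exp(0.046·79-0.1292) = 3.36
  Cl⁻ term: 0.0175·133.6^0.57·exp(0.008·79+0.085·6.6) = 0.9394
  sum: 3.36 + 0.9394 → r_corr = 4.299 μm/a
Power-law: D(3) = r_corr · 3^0.813
  D(3) = 4.299 × 3^0.813 = 4.299 × 2.443 = 10.5 μm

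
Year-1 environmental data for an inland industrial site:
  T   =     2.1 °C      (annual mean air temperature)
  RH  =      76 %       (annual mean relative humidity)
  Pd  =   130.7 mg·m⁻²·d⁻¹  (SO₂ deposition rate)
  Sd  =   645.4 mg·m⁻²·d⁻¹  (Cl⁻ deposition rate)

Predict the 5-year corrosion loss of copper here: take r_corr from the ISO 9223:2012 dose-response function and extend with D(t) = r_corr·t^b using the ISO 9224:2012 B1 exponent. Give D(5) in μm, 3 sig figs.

copper: temperature factor f = +0.126·(-7.9) = -0.9954
  sulphur-dioxide contribution → 0.616 μm/a
  chloride contribution → 1.005 μm/a
  ⇒ r_corr(copper) = 1.621 μm/a
ISO 9224: D(t) = r_corr · t^b with b = 0.667 (copper, B1)
  D(5) = 1.621 × 5^0.667 = 1.621 × 2.926 = 4.743 μm

D(5) = 4.74 μm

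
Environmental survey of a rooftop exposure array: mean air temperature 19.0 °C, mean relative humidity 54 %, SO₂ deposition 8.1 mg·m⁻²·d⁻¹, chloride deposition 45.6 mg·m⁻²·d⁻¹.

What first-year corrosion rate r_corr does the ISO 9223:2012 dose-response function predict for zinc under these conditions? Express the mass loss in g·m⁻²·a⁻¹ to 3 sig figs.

zinc: f(T) = -0.071·(T−10) [T>10 °C] = -0.6390
  SO₂ term: 0.0129·8.1^0.44·exp(0.046·54-0.6390) = 0.2049
  Cl⁻ term: 0.0175·45.6^0.57·exp(0.008·54+0.085·19.0) = 1.196
  r_corr = 0.2049 + 1.196 = 1.401 μm/a
Convert to mass loss: 1.401 μm/a × 7.14 g/cm³ = 10 g·m⁻²·a⁻¹

r_corr = 10.0 g·m⁻²·a⁻¹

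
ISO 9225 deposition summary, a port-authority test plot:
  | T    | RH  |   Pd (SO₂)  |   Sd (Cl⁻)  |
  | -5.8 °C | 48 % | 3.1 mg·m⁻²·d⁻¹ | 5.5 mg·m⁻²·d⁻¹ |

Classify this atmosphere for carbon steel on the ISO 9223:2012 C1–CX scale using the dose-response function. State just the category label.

carbon steel: f(T) = +0.150·(T−10) [T≤10 °C] = -2.3700
  SO₂ term: 1.77·3.1^0.52·exp(0.02·48-2.3700) = 0.7783
  Cl⁻ term: 0.102·5.5^0.62·exp(0.033·48+0.04·-5.8) = 1.134
  sum: 0.7783 + 1.134 → r_corr = 1.913 μm/a
1.91 μm/a falls in (1.3, 25] for carbon steel → category C2

C2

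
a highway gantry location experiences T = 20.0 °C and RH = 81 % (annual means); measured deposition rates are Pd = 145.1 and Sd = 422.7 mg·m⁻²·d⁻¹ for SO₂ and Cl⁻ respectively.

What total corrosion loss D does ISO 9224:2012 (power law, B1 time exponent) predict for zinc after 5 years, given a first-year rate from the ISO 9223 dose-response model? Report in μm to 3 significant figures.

D(5) = 30.0 μm

zinc: f(T) = -0.071·(T−10) [T>10 °C] = -0.7100
  SO₂ term: 0.0129·145.1^0.44·exp(0.046·81-0.7100) = 2.353
  Cl⁻ term: 0.0175·422.7^0.57·exp(0.008·81+0.085·20.0) = 5.749
  sum: 2.353 + 5.749 → r_corr = 8.102 μm/a
Power-law: D(5) = r_corr · 5^0.813
  D(5) = 8.102 × 5^0.813 = 8.102 × 3.701 = 29.98 μm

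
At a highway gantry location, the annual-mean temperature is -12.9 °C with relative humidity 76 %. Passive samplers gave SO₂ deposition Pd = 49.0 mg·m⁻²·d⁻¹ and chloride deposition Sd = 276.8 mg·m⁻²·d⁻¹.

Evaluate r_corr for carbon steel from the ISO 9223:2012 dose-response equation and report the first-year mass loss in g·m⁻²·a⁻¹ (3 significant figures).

carbon steel: f(T) = +0.150·(T−10) [T≤10 °C] = -3.4350
  Pd branch = 1.77·Pd^0.52·e^(0.02·RH+f) = 1.973 μm/a
  Sd branch = 0.102·Sd^0.62·e^(0.033·RH+0.04·T) = 24.43 μm/a
  sum: 1.973 + 24.43 → r_corr = 26.4 μm/a
Convert to mass loss: 26.4 μm/a × 7.85 g/cm³ = 207.2 g·m⁻²·a⁻¹

r_corr = 207 g·m⁻²·a⁻¹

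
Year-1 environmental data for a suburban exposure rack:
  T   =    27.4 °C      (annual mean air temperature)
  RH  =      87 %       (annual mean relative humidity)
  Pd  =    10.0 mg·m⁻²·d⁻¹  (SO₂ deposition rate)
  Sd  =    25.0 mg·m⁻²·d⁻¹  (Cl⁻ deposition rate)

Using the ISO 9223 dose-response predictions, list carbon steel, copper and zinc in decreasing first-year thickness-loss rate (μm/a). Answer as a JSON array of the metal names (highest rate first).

["carbon steel", "zinc", "copper"]

carbon steel: temperature factor f = -0.054·(17.4) = -0.9396
  sulphur-dioxide contribution → 13.05 μm/a
  chloride contribution → 39.64 μm/a
  total first-year rate 52.69 μm/a
copper: f(T) = -0.080·(T−10) [T>10 °C] = -1.3920
  sulphur-dioxide contribution → 0.4064 μm/a
  chloride contribution → 2.145 μm/a
  total first-year rate 2.552 μm/a
zinc: f(T) = -0.071·(T−10) [T>10 °C] = -1.2354
  sulphur-dioxide contribution → 0.5651 μm/a
  chloride contribution → 2.257 μm/a
  ⇒ r_corr(zinc) = 2.822 μm/a
Ordering by μm/a: carbon steel (52.7) > zinc (2.82) > copper (2.55)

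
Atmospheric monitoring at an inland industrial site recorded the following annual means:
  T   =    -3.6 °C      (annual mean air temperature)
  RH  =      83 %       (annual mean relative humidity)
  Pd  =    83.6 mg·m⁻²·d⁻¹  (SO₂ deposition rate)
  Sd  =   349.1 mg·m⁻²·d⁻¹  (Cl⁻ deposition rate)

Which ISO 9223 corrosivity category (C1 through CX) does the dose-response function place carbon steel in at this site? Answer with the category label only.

C4

carbon steel: f(T) = +0.150·(T−10) [T≤10 °C] = -2.0400
  SO₂ term: 1.77·83.6^0.52·exp(0.02·83-2.0400) = 12.09
  Sd branch = 0.102·Sd^0.62·e^(0.033·RH+0.04·T) = 51.55 μm/a
  r_corr = 12.09 + 51.55 = 63.64 μm/a
63.6 μm/a falls in (50, 80] for carbon steel → category C4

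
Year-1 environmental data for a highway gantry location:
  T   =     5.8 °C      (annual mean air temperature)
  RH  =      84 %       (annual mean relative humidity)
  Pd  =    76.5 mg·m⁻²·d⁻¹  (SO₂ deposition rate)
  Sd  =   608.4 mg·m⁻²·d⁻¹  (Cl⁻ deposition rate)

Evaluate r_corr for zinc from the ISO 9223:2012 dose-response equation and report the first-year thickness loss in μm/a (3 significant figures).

zinc: T≤10 °C ⇒ hinge +0.038·(5.8−10) = -0.1596
  SO₂ term: 0.0129·76.5^0.44·exp(0.046·84-0.1596) = 3.533
  Cl⁻ term: 0.0175·608.4^0.57·exp(0.008·84+0.085·5.8) = 2.168
  r_corr = 3.533 + 2.168 = 5.701 μm/a

r_corr = 5.70 μm/a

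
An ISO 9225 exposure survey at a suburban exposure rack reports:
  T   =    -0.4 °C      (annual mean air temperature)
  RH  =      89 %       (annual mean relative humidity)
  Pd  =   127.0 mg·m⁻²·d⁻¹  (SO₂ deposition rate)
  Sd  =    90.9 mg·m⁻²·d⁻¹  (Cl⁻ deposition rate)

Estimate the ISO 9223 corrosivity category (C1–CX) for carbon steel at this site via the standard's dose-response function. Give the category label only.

C4

carbon steel: T≤10 °C ⇒ hinge +0.150·(-0.4−10) = -1.5600
  sulphur-dioxide contribution → 27.38 μm/a
  chloride contribution → 31.01 μm/a
  total first-year rate 58.39 μm/a
58.4 μm/a falls in (50, 80] for carbon steel → category C4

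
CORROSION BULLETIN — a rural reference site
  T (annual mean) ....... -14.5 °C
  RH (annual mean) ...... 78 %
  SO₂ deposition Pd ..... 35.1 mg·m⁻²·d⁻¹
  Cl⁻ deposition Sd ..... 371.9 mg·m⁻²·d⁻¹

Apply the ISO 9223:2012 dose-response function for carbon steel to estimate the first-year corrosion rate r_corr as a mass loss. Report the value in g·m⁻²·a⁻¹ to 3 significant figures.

r_corr = 241 g·m⁻²·a⁻¹

carbon steel: temperature factor f = +0.150·(-24.5) = -3.6750
  sulphur-dioxide contribution → 1.358 μm/a
  chloride contribution → 29.39 μm/a
  total first-year rate 30.75 μm/a
Convert to mass loss: 30.75 μm/a × 7.85 g/cm³ = 241.4 g·m⁻²·a⁻¹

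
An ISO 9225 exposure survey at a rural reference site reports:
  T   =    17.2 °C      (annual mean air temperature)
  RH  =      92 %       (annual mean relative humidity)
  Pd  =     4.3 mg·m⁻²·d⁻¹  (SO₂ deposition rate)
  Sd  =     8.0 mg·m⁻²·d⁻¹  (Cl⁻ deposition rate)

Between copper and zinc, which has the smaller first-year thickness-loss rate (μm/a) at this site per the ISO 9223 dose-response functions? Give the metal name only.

copper: temperature factor f = -0.080·(7.2) = -0.5760
  sulphur-dioxide contribution → 0.9912 μm/a
  chloride contribution → 1.145 μm/a
  total first-year rate 2.137 μm/a
zinc: f(T) = -0.071·(T−10) [T>10 °C] = -0.5112
  sulphur-dioxide contribution → 1.012 μm/a
  chloride contribution → 0.5157 μm/a
  ⇒ r_corr(zinc) = 1.528 μm/a
Ordering by μm/a: copper (2.14) > zinc (1.53)

zinc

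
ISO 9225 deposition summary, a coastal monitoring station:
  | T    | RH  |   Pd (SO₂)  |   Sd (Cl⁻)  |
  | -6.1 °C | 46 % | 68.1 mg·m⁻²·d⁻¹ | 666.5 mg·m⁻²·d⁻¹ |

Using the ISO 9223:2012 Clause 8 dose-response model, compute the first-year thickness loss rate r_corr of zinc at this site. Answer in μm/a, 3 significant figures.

zinc: temperature factor f = +0.038·(-16.1) = -0.6118
  sulphur-dioxide contribution → 0.3719 μm/a
  chloride contribution → 0.6127 μm/a
  ⇒ r_corr(zinc) = 0.9846 μm/a

r_corr = 0.985 μm/a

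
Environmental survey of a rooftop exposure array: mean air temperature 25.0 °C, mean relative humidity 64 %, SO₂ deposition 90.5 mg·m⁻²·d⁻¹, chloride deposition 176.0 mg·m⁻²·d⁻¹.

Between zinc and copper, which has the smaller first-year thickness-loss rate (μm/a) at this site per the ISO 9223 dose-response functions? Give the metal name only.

zinc: T>10 °C ⇒ hinge -0.071·(25.0−10) = -1.0650
  sulphur-dioxide contribution → 0.6131 μm/a
  chloride contribution → 4.658 μm/a
  total first-year rate 5.271 μm/a
copper: temperature factor f = -0.080·(15.0) = -1.2000
  sulphur-dioxide contribution → 0.2248 μm/a
  chloride contribution → 1.411 μm/a
  total first-year rate 1.636 μm/a
Ordering by μm/a: zinc (5.27) > copper (1.64)

copper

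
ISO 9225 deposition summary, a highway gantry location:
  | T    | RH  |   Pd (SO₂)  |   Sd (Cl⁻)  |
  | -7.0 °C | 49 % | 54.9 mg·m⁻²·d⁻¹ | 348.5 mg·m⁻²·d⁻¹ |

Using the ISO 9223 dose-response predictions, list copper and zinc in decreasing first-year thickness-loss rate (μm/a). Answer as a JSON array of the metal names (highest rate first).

["zinc", "copper"]

copper: f(T) = +0.126·(T−10) [T≤10 °C] = -2.1420
  Pd branch = 0.0053·Pd^0.26·e^(0.059·RH+f) = 0.03176 μm/a
  Sd branch = 0.01025·Sd^0.27·e^(0.036·RH+0.049·T) = 0.2062 μm/a
  r_corr = 0.03176 + 0.2062 = 0.2379 μm/a
zinc: T≤10 °C ⇒ hinge +0.038·(-7.0−10) = -0.6460
  SO₂ term: 0.0129·54.9^0.44·exp(0.046·49-0.6460) = 0.3753
  Sd branch = 0.0175·Sd^0.57·e^(0.008·RH+0.085·T) = 0.4017 μm/a
  sum: 0.3753 + 0.4017 → r_corr = 0.777 μm/a
Ordering by μm/a: zinc (0.777) > copper (0.238)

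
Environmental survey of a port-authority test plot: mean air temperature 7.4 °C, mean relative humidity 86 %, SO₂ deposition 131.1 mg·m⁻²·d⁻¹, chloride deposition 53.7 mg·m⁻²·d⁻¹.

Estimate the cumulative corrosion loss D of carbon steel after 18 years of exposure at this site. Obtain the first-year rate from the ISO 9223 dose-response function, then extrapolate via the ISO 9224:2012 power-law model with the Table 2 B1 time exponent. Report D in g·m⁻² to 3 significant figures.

D(18) = 3.99e+03 g·m⁻²

carbon steel: T≤10 °C ⇒ hinge +0.150·(7.4−10) = -0.3900
  sulphur-dioxide contribution → 84.48 μm/a
  chloride contribution → 27.69 μm/a
  ⇒ r_corr(carbon steel) = 112.2 μm/a
Long-term exponent b (ISO 9224 Table 2, B1) = 0.523
  D(18) = 112.2 × 18^0.523 = 112.2 × 4.534 = 508.6 μm
  Mass loss = 508.6 μm × 7.85 g/cm³ = 3992 g·m⁻²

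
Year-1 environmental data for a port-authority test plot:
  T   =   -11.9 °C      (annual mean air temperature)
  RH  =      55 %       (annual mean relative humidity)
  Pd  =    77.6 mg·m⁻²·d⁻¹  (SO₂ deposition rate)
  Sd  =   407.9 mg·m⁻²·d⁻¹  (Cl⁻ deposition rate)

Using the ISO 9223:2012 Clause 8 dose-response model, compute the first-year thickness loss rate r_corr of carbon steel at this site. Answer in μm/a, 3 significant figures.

r_corr = 18.1 μm/a

carbon steel: f(T) = +0.150·(T−10) [T≤10 °C] = -3.2850
  sulphur-dioxide contribution → 1.913 μm/a
  chloride contribution → 16.17 μm/a
  ⇒ r_corr(carbon steel) = 18.08 μm/a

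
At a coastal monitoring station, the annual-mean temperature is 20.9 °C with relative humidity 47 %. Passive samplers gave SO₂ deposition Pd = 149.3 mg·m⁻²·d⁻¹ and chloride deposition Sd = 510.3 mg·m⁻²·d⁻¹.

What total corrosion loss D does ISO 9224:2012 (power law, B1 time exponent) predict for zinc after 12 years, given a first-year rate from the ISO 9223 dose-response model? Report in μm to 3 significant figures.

zinc: temperature factor f = -0.071·(10.9) = -0.7739
  SO₂ term: 0.0129·149.3^0.44·exp(0.046·47-0.7739) = 0.4678
  Sd branch = 0.0175·Sd^0.57·e^(0.008·RH+0.085·T) = 5.264 μm/a
  r_corr = 0.4678 + 5.264 = 5.732 μm/a
Power-law: D(12) = r_corr · 12^0.813
  D(12) = 5.732 × 12^0.813 = 5.732 × 7.54 = 43.22 μm

D(12) = 43.2 μm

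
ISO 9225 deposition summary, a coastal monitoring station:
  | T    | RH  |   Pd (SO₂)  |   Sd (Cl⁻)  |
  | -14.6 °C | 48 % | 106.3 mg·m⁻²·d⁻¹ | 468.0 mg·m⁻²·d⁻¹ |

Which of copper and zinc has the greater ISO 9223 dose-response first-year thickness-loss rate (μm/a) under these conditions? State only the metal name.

zinc

copper: temperature factor f = +0.126·(-24.6) = -3.0996
  SO₂ term: 0.0053·106.3^0.26·exp(0.059·48-3.0996) = 0.01364
  Cl⁻ term: 0.01025·468.0^0.27·exp(0.036·48+0.049·-14.6) = 0.1484
  r_corr = 0.01364 + 0.1484 = 0.1621 μm/a
zinc: f(T) = +0.038·(T−10) [T≤10 °C] = -0.9348
  Pd branch = 0.0129·Pd^0.44·e^(0.046·RH+f) = 0.3591 μm/a
  Cl⁻ term: 0.0175·468.0^0.57·exp(0.008·48+0.085·-14.6) = 0.2471
  r_corr = 0.3591 + 0.2471 = 0.6062 μm/a
Ordering by μm/a: zinc (0.606) > copper (0.162)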